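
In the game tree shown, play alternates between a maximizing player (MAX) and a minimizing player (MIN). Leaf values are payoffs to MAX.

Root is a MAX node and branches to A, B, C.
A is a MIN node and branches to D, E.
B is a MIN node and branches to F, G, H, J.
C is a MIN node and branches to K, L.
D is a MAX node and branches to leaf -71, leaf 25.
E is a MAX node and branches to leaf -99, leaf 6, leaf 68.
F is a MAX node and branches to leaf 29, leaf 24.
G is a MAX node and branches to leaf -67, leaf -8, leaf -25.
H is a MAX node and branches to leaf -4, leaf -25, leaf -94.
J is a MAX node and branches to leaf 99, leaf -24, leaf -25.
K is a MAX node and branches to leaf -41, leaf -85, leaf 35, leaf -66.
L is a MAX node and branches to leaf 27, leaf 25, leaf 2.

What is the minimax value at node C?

K (MAX): max(-41, -85, 35, -66) = 35
L (MAX): max(27, 25, 2) = 27
C (MIN): min(35, 27) = 27

27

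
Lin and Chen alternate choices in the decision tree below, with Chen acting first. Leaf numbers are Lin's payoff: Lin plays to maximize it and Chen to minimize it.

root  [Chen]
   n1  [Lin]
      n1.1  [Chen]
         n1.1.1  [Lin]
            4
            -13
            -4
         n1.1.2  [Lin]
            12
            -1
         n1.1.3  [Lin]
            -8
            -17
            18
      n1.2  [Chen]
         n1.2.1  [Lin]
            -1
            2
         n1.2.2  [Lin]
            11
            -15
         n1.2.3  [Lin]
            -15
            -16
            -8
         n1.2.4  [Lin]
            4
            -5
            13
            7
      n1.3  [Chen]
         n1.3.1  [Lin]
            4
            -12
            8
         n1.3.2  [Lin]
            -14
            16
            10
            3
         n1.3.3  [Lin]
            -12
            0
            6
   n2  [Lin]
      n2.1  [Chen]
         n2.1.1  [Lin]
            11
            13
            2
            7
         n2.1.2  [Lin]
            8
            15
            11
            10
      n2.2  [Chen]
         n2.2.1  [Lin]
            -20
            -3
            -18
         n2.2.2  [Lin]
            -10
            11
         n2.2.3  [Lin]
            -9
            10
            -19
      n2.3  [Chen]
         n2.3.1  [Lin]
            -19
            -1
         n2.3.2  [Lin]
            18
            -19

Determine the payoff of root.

6

n1.1.1 (Lin): max(4, -13, -4) = 4
n1.1.2 (Lin): max(12, -1) = 12
n1.1.3 (Lin): max(-8, -17, 18) = 18
n1.1 (Chen): min(4, 12, 18) = 4
n1.2.1 (Lin): max(-1, 2) = 2
n1.2.2 (Lin): max(11, -15) = 11
n1.2.3 (Lin): max(-15, -16, -8) = -8
n1.2.4 (Lin): max(4, -5, 13, 7) = 13
n1.2 (Chen): min(2, 11, -8, 13) = -8
n1.3.1 (Lin): max(4, -12, 8) = 8
n1.3.2 (Lin): max(-14, 16, 10, 3) = 16
n1.3.3 (Lin): max(-12, 0, 6) = 6
n1.3 (Chen): min(8, 16, 6) = 6
n1 (Lin): max(4, -8, 6) = 6
n2.1.1 (Lin): max(11, 13, 2, 7) = 13
n2.1.2 (Lin): max(8, 15, 11, 10) = 15
n2.1 (Chen): min(13, 15) = 13
n2.2.1 (Lin): max(-20, -3, -18) = -3
n2.2.2 (Lin): max(-10, 11) = 11
n2.2.3 (Lin): max(-9, 10, -19) = 10
n2.2 (Chen): min(-3, 11, 10) = -3
n2.3.1 (Lin): max(-19, -1) = -1
n2.3.2 (Lin): max(18, -19) = 18
n2.3 (Chen): min(-1, 18) = -1
n2 (Lin): max(13, -3, -1) = 13
root (Chen): min(6, 13) = 6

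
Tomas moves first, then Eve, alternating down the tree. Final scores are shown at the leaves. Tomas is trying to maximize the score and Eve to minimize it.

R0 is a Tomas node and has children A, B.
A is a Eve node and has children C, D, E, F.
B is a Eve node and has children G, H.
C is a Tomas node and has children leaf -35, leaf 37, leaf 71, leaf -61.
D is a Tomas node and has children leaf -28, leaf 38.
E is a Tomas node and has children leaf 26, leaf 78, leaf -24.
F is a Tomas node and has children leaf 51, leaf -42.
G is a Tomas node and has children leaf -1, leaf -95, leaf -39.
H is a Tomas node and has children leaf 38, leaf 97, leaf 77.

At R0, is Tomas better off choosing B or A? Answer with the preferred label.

G (Tomas): max(-1, -95, -39) = -1
H (Tomas): max(38, 97, 77) = 97
B (Eve): min(-1, 97) = -1
C (Tomas): max(-35, 37, 71, -61) = 71
D (Tomas): max(-28, 38) = 38
E (Tomas): max(26, 78, -24) = 78
F (Tomas): max(51, -42) = 51
A (Eve): min(71, 38, 78, 51) = 38
Tomas prefers the higher value; B=-1, A=38. A is better since 38 > -1.

A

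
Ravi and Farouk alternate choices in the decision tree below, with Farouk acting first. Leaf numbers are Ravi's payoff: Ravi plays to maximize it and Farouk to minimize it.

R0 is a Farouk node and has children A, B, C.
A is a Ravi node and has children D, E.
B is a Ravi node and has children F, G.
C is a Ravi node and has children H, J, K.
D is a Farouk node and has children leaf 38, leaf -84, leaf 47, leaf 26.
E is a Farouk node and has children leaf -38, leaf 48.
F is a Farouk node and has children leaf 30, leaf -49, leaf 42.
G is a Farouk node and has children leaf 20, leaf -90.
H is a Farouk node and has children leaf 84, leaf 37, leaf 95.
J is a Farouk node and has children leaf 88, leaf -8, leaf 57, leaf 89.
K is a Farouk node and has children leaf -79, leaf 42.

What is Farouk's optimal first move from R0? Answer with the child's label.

B

D (Farouk): min(38, -84, 47, 26) = -84
E (Farouk): min(-38, 48) = -38
A (Ravi): max(-84, -38) = -38
F (Farouk): min(30, -49, 42) = -49
G (Farouk): min(20, -90) = -90
B (Ravi): max(-49, -90) = -49
H (Farouk): min(84, 37, 95) = 37
J (Farouk): min(88, -8, 57, 89) = -8
K (Farouk): min(-79, 42) = -79
C (Ravi): max(37, -8, -79) = 37
R0 (Farouk): min(-38, -49, 37) = -49
Farouk at R0 wants the lowest of {A=-38, B=-49, C=37}, so chooses B.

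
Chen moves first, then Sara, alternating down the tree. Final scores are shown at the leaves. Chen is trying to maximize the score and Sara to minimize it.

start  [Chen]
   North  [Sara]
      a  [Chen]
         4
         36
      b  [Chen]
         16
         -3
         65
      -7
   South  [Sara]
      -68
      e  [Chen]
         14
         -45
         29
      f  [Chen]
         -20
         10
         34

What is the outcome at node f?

34

f (Chen): max(-20, 10, 34) = 34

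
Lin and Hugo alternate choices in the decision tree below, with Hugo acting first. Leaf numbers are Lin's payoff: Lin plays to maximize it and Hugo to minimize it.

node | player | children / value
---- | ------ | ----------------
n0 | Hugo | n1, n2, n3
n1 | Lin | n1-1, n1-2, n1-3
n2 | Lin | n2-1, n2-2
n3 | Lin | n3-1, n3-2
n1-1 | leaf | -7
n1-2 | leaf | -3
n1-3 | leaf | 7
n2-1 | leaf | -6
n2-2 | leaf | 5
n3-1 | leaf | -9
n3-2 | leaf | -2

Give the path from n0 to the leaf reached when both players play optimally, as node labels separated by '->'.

n0 -> n3 -> n3-2

n1 (Lin): max(-7, -3, 7) = 7
n2 (Lin): max(-6, 5) = 5
n3 (Lin): max(-9, -2) = -2
n0 (Hugo): min(7, 5, -2) = -2
At n0, Hugo picks n3 (lowest: -2).
At n3, Lin picks n3-2 (highest: -2).
Terminal value -2.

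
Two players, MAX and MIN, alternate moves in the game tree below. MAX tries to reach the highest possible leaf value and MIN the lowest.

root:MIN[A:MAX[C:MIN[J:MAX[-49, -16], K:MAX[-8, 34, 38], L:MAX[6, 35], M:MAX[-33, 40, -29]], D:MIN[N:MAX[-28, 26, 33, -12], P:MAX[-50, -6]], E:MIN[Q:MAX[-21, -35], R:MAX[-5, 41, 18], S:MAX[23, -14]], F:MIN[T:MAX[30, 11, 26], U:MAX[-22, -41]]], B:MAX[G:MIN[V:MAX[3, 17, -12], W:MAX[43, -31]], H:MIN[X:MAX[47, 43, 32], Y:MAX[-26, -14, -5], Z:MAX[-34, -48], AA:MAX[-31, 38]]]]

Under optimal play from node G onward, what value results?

V (MAX): max(3, 17, -12) = 17
W (MAX): max(43, -31) = 43
G (MIN): min(17, 43) = 17

17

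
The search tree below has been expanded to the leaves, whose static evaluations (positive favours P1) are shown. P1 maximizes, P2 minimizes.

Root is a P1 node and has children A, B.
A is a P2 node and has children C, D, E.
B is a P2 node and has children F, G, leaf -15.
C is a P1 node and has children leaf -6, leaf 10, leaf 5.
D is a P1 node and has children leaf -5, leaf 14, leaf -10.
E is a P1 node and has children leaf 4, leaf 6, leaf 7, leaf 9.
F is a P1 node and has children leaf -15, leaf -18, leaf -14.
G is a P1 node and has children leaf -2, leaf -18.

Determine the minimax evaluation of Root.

C (P1): max(-6, 10, 5) = 10
D (P1): max(-5, 14, -10) = 14
E (P1): max(4, 6, 7, 9) = 9
A (P2): min(10, 14, 9) = 9
F (P1): max(-15, -18, -14) = -14
G (P1): max(-2, -18) = -2
B (P2): min(-14, -2, -15) = -15
Root (P1): max(9, -15) = 9

9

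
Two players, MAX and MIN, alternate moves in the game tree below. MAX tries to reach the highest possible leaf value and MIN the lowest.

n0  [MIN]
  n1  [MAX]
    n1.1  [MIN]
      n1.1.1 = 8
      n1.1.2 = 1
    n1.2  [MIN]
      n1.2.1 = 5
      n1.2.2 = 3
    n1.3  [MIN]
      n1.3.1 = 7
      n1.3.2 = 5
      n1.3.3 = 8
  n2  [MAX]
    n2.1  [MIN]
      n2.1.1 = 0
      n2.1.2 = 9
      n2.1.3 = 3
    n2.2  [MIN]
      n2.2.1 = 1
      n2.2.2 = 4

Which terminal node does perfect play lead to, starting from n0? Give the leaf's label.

n2.2.1

n1.1 (MIN): min(8, 1) = 1
n1.2 (MIN): min(5, 3) = 3
n1.3 (MIN): min(7, 5, 8) = 5
n1 (MAX): max(1, 3, 5) = 5
n2.1 (MIN): min(0, 9, 3) = 0
n2.2 (MIN): min(1, 4) = 1
n2 (MAX): max(0, 1) = 1
n0 (MIN): min(5, 1) = 1
At n0, MIN picks n2 (lowest: 1).
At n2, MAX picks n2.2 (highest: 1).
At n2.2, MIN picks n2.2.1 (lowest: 1).
Terminal value 1.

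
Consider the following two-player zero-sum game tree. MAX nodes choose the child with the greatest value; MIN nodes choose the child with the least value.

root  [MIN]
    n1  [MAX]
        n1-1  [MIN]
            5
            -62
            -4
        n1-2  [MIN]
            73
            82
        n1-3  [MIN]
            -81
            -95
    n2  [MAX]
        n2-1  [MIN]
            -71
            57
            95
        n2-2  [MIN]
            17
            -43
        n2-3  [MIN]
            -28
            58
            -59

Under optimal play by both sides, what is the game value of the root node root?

n1-1 (MIN): min(5, -62, -4) = -62
n1-2 (MIN): min(73, 82) = 73
n1-3 (MIN): min(-81, -95) = -95
n1 (MAX): max(-62, 73, -95) = 73
n2-1 (MIN): min(-71, 57, 95) = -71
n2-2 (MIN): min(17, -43) = -43
n2-3 (MIN): min(-28, 58, -59) = -59
n2 (MAX): max(-71, -43, -59) = -43
root (MIN): min(73, -43) = -43

-43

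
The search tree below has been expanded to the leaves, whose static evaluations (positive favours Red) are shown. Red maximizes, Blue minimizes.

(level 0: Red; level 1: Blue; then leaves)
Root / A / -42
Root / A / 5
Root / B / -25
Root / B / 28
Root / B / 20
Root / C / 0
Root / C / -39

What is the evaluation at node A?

-42

A (Blue): min(-42, 5) = -42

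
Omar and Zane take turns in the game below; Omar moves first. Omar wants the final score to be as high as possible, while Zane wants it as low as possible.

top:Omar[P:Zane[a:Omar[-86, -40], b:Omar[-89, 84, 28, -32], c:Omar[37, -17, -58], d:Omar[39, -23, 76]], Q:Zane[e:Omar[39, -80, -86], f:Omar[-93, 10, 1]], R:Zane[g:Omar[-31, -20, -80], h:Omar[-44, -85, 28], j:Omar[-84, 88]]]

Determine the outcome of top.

a (Omar): max(-86, -40) = -40
b (Omar): max(-89, 84, 28, -32) = 84
c (Omar): max(37, -17, -58) = 37
d (Omar): max(39, -23, 76) = 76
P (Zane): min(-40, 84, 37, 76) = -40
e (Omar): max(39, -80, -86) = 39
f (Omar): max(-93, 10, 1) = 10
Q (Zane): min(39, 10) = 10
g (Omar): max(-31, -20, -80) = -20
h (Omar): max(-44, -85, 28) = 28
j (Omar): max(-84, 88) = 88
R (Zane): min(-20, 28, 88) = -20
top (Omar): max(-40, 10, -20) = 10

10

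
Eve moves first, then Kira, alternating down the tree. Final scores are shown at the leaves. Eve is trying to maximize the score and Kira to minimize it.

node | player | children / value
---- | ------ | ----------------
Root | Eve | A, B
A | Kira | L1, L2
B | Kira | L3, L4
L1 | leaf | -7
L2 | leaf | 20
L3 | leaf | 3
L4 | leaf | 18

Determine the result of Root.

A (Kira): min(-7, 20) = -7
B (Kira): min(3, 18) = 3
Root (Eve): max(-7, 3) = 3

3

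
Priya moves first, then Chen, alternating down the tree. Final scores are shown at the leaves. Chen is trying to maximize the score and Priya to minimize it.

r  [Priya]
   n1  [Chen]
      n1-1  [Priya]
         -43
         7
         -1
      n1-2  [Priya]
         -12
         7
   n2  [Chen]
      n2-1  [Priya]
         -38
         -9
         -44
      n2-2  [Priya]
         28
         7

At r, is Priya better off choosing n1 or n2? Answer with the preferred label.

n1

n1-1 (Priya): min(-43, 7, -1) = -43
n1-2 (Priya): min(-12, 7) = -12
n1 (Chen): max(-43, -12) = -12
n2-1 (Priya): min(-38, -9, -44) = -44
n2-2 (Priya): min(28, 7) = 7
n2 (Chen): max(-44, 7) = 7
Priya prefers the lower value; n1=-12, n2=7. n1 is better since -12 < 7.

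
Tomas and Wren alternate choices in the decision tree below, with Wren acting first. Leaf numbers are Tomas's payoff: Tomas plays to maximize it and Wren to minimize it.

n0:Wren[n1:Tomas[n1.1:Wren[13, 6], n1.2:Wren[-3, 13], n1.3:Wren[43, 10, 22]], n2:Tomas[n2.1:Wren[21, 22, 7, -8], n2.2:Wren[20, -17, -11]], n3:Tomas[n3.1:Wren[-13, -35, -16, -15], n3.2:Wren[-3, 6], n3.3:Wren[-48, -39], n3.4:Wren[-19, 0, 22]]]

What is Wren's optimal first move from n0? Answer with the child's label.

n2

n1.1 (Wren): min(13, 6) = 6
n1.2 (Wren): min(-3, 13) = -3
n1.3 (Wren): min(43, 10, 22) = 10
n1 (Tomas): max(6, -3, 10) = 10
n2.1 (Wren): min(21, 22, 7, -8) = -8
n2.2 (Wren): min(20, -17, -11) = -17
n2 (Tomas): max(-8, -17) = -8
n3.1 (Wren): min(-13, -35, -16, -15) = -35
n3.2 (Wren): min(-3, 6) = -3
n3.3 (Wren): min(-48, -39) = -48
n3.4 (Wren): min(-19, 0, 22) = -19
n3 (Tomas): max(-35, -3, -48, -19) = -3
n0 (Wren): min(10, -8, -3) = -8
Wren at n0 wants the lowest of {n1=10, n2=-8, n3=-3}, so chooses n2.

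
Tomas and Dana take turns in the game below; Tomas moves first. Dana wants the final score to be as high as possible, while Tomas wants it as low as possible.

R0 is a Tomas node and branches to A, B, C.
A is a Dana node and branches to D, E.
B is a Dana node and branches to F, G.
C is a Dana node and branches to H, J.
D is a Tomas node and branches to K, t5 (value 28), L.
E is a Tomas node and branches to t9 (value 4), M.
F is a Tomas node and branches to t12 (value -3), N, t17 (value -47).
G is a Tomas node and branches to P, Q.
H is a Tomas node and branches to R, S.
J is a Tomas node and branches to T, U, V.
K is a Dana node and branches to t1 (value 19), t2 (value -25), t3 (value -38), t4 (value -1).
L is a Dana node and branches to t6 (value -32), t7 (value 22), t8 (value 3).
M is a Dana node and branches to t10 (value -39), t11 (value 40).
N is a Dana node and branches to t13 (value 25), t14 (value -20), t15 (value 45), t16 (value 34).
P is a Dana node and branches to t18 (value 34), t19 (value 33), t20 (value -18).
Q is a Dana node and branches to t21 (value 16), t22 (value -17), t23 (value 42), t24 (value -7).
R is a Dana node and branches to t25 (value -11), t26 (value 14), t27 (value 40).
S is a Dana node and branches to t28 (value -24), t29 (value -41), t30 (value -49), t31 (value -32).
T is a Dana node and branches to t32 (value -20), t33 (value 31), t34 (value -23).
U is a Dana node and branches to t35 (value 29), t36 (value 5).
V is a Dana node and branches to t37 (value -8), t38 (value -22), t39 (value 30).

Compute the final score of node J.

T (Dana): max(-20, 31, -23) = 31
U (Dana): max(29, 5) = 29
V (Dana): max(-8, -22, 30) = 30
J (Tomas): min(31, 29, 30) = 29

29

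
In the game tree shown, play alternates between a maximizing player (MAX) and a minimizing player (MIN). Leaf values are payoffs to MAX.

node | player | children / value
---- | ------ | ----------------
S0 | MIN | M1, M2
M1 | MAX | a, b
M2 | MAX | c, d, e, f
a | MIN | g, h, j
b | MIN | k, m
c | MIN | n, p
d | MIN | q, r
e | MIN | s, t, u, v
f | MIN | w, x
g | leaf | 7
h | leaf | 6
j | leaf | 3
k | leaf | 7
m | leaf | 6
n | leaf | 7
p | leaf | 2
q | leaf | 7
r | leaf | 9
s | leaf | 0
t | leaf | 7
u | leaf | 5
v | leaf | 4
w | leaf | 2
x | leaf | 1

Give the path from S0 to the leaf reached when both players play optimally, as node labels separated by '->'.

a (MIN): min(7, 6, 3) = 3
b (MIN): min(7, 6) = 6
M1 (MAX): max(3, 6) = 6
c (MIN): min(7, 2) = 2
d (MIN): min(7, 9) = 7
e (MIN): min(0, 7, 5, 4) = 0
f (MIN): min(2, 1) = 1
M2 (MAX): max(2, 7, 0, 1) = 7
S0 (MIN): min(6, 7) = 6
At S0, MIN picks M1 (lowest: 6).
At M1, MAX picks b (highest: 6).
At b, MIN picks m (lowest: 6).
Terminal value 6.

S0 -> M1 -> b -> m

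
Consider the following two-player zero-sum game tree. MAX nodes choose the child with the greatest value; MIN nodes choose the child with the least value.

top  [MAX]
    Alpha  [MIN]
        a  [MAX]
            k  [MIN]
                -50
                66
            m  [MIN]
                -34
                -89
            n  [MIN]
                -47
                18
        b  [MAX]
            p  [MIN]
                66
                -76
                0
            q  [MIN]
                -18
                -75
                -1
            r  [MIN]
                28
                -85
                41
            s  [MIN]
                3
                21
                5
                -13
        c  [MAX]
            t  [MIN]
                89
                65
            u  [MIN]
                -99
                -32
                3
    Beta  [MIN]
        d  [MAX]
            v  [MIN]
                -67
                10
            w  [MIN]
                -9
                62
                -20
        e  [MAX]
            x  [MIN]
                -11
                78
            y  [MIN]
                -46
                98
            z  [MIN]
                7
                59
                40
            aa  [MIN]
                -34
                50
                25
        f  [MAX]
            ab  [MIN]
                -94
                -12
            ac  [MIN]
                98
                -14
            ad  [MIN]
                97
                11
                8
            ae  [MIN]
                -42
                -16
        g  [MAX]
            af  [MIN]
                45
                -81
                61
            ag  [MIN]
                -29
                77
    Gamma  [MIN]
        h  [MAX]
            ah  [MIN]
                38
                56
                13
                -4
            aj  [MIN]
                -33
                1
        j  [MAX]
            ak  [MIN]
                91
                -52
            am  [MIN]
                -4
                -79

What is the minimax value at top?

k (MIN): min(-50, 66) = -50
m (MIN): min(-34, -89) = -89
n (MIN): min(-47, 18) = -47
a (MAX): max(-50, -89, -47) = -47
p (MIN): min(66, -76, 0) = -76
q (MIN): min(-18, -75, -1) = -75
r (MIN): min(28, -85, 41) = -85
s (MIN): min(3, 21, 5, -13) = -13
b (MAX): max(-76, -75, -85, -13) = -13
t (MIN): min(89, 65) = 65
u (MIN): min(-99, -32, 3) = -99
c (MAX): max(65, -99) = 65
Alpha (MIN): min(-47, -13, 65) = -47
v (MIN): min(-67, 10) = -67
w (MIN): min(-9, 62, -20) = -20
d (MAX): max(-67, -20) = -20
x (MIN): min(-11, 78) = -11
y (MIN): min(-46, 98) = -46
z (MIN): min(7, 59, 40) = 7
aa (MIN): min(-34, 50, 25) = -34
e (MAX): max(-11, -46, 7, -34) = 7
ab (MIN): min(-94, -12) = -94
ac (MIN): min(98, -14) = -14
ad (MIN): min(97, 11, 8) = 8
ae (MIN): min(-42, -16) = -42
f (MAX): max(-94, -14, 8, -42) = 8
af (MIN): min(45, -81, 61) = -81
ag (MIN): min(-29, 77) = -29
g (MAX): max(-81, -29) = -29
Beta (MIN): min(-20, 7, 8, -29) = -29
ah (MIN): min(38, 56, 13, -4) = -4
aj (MIN): min(-33, 1) = -33
h (MAX): max(-4, -33) = -4
ak (MIN): min(91, -52) = -52
am (MIN): min(-4, -79) = -79
j (MAX): max(-52, -79) = -52
Gamma (MIN): min(-4, -52) = -52
top (MAX): max(-47, -29, -52) = -29

-29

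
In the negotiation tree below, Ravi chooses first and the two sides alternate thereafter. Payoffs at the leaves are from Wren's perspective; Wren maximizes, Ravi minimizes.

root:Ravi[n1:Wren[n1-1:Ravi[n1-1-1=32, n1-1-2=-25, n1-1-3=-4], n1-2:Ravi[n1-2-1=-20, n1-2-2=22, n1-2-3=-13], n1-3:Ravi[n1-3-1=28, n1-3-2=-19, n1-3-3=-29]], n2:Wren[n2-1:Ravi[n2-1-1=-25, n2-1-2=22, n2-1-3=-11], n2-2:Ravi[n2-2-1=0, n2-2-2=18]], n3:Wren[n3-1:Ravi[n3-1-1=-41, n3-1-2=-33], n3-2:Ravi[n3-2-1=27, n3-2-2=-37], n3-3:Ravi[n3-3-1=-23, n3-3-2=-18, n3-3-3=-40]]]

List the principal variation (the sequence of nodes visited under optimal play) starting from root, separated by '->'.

n1-1 (Ravi): min(32, -25, -4) = -25
n1-2 (Ravi): min(-20, 22, -13) = -20
n1-3 (Ravi): min(28, -19, -29) = -29
n1 (Wren): max(-25, -20, -29) = -20
n2-1 (Ravi): min(-25, 22, -11) = -25
n2-2 (Ravi): min(0, 18) = 0
n2 (Wren): max(-25, 0) = 0
n3-1 (Ravi): min(-41, -33) = -41
n3-2 (Ravi): min(27, -37) = -37
n3-3 (Ravi): min(-23, -18, -40) = -40
n3 (Wren): max(-41, -37, -40) = -37
root (Ravi): min(-20, 0, -37) = -37
At root, Ravi picks n3 (lowest: -37).
At n3, Wren picks n3-2 (highest: -37).
At n3-2, Ravi picks n3-2-2 (lowest: -37).
Terminal value -37.

root -> n3 -> n3-2 -> n3-2-2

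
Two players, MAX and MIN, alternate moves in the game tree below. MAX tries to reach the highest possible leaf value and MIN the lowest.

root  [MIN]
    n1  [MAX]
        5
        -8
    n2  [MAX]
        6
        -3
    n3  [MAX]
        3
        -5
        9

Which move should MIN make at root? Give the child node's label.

n1

n1 (MAX): max(5, -8) = 5
n2 (MAX): max(6, -3) = 6
n3 (MAX): max(3, -5, 9) = 9
root (MIN): min(5, 6, 9) = 5
MIN at root wants the lowest of {n1=5, n2=6, n3=9}, so chooses n1.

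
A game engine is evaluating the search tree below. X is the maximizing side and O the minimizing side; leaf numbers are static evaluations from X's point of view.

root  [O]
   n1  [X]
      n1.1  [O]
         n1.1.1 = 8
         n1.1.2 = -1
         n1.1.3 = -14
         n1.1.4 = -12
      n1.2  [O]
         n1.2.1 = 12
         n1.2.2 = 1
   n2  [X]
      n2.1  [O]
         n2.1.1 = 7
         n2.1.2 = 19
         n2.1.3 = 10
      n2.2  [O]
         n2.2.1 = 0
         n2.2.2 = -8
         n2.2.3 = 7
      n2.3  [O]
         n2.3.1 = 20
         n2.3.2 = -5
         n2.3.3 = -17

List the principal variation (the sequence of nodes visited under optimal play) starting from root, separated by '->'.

n1.1 (O): min(8, -1, -14, -12) = -14
n1.2 (O): min(12, 1) = 1
n1 (X): max(-14, 1) = 1
n2.1 (O): min(7, 19, 10) = 7
n2.2 (O): min(0, -8, 7) = -8
n2.3 (O): min(20, -5, -17) = -17
n2 (X): max(7, -8, -17) = 7
root (O): min(1, 7) = 1
At root, O picks n1 (lowest: 1).
At n1, X picks n1.2 (highest: 1).
At n1.2, O picks n1.2.2 (lowest: 1).
Terminal value 1.

root -> n1 -> n1.2 -> n1.2.2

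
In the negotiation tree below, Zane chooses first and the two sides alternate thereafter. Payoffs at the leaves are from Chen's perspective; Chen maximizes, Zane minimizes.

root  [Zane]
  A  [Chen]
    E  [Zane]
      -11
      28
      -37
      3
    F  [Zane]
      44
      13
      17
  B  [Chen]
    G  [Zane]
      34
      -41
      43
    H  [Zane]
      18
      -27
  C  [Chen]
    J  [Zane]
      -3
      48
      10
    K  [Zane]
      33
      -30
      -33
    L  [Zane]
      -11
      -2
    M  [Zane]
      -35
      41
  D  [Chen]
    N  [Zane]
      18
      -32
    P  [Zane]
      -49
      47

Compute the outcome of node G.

-41

G (Zane): min(34, -41, 43) = -41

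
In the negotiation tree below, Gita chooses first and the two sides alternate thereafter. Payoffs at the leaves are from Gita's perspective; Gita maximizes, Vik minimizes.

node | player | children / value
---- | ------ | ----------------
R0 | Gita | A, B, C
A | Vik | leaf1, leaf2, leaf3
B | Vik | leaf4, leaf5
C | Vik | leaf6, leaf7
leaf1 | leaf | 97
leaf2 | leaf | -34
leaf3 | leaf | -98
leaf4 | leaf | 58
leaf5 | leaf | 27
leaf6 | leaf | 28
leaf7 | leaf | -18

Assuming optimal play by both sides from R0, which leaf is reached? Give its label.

leaf5

A (Vik): min(97, -34, -98) = -98
B (Vik): min(58, 27) = 27
C (Vik): min(28, -18) = -18
R0 (Gita): max(-98, 27, -18) = 27
At R0, Gita picks B (highest: 27).
At B, Vik picks leaf5 (lowest: 27).
Terminal value 27.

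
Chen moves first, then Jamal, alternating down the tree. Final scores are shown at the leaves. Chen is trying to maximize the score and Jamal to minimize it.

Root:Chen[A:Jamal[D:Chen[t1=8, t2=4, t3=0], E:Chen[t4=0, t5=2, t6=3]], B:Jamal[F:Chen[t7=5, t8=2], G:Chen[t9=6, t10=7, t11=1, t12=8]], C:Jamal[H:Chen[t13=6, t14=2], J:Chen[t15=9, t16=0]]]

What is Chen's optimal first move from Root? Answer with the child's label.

D (Chen): max(8, 4, 0) = 8
E (Chen): max(0, 2, 3) = 3
A (Jamal): min(8, 3) = 3
F (Chen): max(5, 2) = 5
G (Chen): max(6, 7, 1, 8) = 8
B (Jamal): min(5, 8) = 5
H (Chen): max(6, 2) = 6
J (Chen): max(9, 0) = 9
C (Jamal): min(6, 9) = 6
Root (Chen): max(3, 5, 6) = 6
Chen at Root wants the highest of {A=3, B=5, C=6}, so chooses C.

C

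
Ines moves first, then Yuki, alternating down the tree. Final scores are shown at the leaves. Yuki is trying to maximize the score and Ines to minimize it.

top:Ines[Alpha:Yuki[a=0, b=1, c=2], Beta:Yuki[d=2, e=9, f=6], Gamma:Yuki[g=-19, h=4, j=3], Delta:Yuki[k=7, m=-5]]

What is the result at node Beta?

Beta (Yuki): max(2, 9, 6) = 9

9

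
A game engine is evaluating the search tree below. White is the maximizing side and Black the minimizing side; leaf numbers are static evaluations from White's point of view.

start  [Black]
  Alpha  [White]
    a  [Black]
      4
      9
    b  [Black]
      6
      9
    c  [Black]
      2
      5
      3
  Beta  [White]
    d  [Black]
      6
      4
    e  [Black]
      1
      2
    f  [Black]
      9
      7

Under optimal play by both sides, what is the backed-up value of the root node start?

a (Black): min(4, 9) = 4
b (Black): min(6, 9) = 6
c (Black): min(2, 5, 3) = 2
Alpha (White): max(4, 6, 2) = 6
d (Black): min(6, 4) = 4
e (Black): min(1, 2) = 1
f (Black): min(9, 7) = 7
Beta (White): max(4, 1, 7) = 7
start (Black): min(6, 7) = 6

6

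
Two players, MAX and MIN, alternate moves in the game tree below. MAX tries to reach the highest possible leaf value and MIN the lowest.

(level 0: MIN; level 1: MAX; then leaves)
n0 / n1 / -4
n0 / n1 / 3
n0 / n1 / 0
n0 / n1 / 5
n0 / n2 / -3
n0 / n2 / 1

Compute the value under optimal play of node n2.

1

n2 (MAX): max(-3, 1) = 1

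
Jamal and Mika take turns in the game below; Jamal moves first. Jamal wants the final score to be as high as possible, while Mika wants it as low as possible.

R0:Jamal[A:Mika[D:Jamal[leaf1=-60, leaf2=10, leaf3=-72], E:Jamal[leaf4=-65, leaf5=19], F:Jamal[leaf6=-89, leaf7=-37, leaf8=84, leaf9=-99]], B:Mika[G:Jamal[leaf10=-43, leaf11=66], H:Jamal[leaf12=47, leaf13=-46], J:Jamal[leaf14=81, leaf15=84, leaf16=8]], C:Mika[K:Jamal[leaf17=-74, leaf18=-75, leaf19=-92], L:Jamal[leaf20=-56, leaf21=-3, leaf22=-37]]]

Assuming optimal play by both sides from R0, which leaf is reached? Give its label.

leaf12

D (Jamal): max(-60, 10, -72) = 10
E (Jamal): max(-65, 19) = 19
F (Jamal): max(-89, -37, 84, -99) = 84
A (Mika): min(10, 19, 84) = 10
G (Jamal): max(-43, 66) = 66
H (Jamal): max(47, -46) = 47
J (Jamal): max(81, 84, 8) = 84
B (Mika): min(66, 47, 84) = 47
K (Jamal): max(-74, -75, -92) = -74
L (Jamal): max(-56, -3, -37) = -3
C (Mika): min(-74, -3) = -74
R0 (Jamal): max(10, 47, -74) = 47
At R0, Jamal picks B (highest: 47).
At B, Mika picks H (lowest: 47).
At H, Jamal picks leaf12 (highest: 47).
Terminal value 47.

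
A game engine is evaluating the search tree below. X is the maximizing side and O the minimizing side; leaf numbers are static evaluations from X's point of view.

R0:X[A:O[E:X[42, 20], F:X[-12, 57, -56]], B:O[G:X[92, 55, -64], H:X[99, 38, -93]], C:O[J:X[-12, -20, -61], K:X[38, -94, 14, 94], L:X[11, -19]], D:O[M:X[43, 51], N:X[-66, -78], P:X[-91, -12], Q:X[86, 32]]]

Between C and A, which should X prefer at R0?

A

J (X): max(-12, -20, -61) = -12
K (X): max(38, -94, 14, 94) = 94
L (X): max(11, -19) = 11
C (O): min(-12, 94, 11) = -12
E (X): max(42, 20) = 42
F (X): max(-12, 57, -56) = 57
A (O): min(42, 57) = 42
X prefers the higher value; C=-12, A=42. A is better since 42 > -12.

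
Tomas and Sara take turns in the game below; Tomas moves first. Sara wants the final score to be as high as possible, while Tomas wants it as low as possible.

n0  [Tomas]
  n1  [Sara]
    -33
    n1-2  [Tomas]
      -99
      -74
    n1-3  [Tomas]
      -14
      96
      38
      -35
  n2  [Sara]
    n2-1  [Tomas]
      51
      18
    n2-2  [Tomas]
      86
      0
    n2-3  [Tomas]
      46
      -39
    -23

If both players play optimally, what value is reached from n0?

n1-2 (Tomas): min(-99, -74) = -99
n1-3 (Tomas): min(-14, 96, 38, -35) = -35
n1 (Sara): max(-33, -99, -35) = -33
n2-1 (Tomas): min(51, 18) = 18
n2-2 (Tomas): min(86, 0) = 0
n2-3 (Tomas): min(46, -39) = -39
n2 (Sara): max(18, 0, -39, -23) = 18
n0 (Tomas): min(-33, 18) = -33

-33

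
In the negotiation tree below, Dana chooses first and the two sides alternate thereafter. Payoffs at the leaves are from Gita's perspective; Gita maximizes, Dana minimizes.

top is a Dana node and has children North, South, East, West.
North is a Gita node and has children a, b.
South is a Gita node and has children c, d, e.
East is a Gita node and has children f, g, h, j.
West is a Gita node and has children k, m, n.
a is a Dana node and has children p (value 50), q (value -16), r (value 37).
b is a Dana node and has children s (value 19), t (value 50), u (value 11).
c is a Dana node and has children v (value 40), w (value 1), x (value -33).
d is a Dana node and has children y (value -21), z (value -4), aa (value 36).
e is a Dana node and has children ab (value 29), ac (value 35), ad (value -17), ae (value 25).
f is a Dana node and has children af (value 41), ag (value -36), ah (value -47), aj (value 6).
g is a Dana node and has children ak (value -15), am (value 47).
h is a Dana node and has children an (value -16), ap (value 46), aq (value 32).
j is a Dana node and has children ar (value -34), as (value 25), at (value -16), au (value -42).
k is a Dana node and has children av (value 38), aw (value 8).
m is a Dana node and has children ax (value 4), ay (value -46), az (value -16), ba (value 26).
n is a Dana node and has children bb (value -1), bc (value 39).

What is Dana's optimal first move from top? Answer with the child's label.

a (Dana): min(50, -16, 37) = -16
b (Dana): min(19, 50, 11) = 11
North (Gita): max(-16, 11) = 11
c (Dana): min(40, 1, -33) = -33
d (Dana): min(-21, -4, 36) = -21
e (Dana): min(29, 35, -17, 25) = -17
South (Gita): max(-33, -21, -17) = -17
f (Dana): min(41, -36, -47, 6) = -47
g (Dana): min(-15, 47) = -15
h (Dana): min(-16, 46, 32) = -16
j (Dana): min(-34, 25, -16, -42) = -42
East (Gita): max(-47, -15, -16, -42) = -15
k (Dana): min(38, 8) = 8
m (Dana): min(4, -46, -16, 26) = -46
n (Dana): min(-1, 39) = -1
West (Gita): max(8, -46, -1) = 8
top (Dana): min(11, -17, -15, 8) = -17
Dana at top wants the lowest of {North=11, South=-17, East=-15, West=8}, so chooses South.

South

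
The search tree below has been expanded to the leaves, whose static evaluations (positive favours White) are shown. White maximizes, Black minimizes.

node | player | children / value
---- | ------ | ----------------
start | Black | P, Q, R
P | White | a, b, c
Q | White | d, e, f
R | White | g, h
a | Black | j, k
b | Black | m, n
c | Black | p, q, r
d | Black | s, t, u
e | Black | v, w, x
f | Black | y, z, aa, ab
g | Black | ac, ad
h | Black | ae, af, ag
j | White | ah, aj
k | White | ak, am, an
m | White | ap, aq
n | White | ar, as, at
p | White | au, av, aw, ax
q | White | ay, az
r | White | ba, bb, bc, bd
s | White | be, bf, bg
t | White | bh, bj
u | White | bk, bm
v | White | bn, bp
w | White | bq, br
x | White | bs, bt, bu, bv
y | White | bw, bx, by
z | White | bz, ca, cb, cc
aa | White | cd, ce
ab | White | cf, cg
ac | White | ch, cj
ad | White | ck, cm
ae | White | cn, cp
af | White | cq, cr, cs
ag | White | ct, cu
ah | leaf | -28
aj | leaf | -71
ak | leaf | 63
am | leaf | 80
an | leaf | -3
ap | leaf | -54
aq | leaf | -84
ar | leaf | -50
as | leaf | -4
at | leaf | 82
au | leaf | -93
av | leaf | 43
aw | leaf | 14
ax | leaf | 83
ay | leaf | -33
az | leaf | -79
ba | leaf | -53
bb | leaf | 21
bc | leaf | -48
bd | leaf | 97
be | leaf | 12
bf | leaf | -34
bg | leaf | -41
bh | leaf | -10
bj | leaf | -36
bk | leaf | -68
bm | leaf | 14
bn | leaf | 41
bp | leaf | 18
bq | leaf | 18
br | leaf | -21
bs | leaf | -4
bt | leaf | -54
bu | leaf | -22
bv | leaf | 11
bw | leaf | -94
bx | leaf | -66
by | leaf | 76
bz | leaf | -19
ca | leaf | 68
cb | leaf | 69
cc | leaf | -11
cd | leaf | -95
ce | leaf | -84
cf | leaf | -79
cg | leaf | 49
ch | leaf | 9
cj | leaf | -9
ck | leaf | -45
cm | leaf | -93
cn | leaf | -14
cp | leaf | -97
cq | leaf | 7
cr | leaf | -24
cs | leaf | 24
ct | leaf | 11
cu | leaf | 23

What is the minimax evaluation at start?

-28

j (White): max(-28, -71) = -28
k (White): max(63, 80, -3) = 80
a (Black): min(-28, 80) = -28
m (White): max(-54, -84) = -54
n (White): max(-50, -4, 82) = 82
b (Black): min(-54, 82) = -54
p (White): max(-93, 43, 14, 83) = 83
q (White): max(-33, -79) = -33
r (White): max(-53, 21, -48, 97) = 97
c (Black): min(83, -33, 97) = -33
P (White): max(-28, -54, -33) = -28
s (White): max(12, -34, -41) = 12
t (White): max(-10, -36) = -10
u (White): max(-68, 14) = 14
d (Black): min(12, -10, 14) = -10
v (White): max(41, 18) = 41
w (White): max(18, -21) = 18
x (White): max(-4, -54, -22, 11) = 11
e (Black): min(41, 18, 11) = 11
y (White): max(-94, -66, 76) = 76
z (White): max(-19, 68, 69, -11) = 69
aa (White): max(-95, -84) = -84
ab (White): max(-79, 49) = 49
f (Black): min(76, 69, -84, 49) = -84
Q (White): max(-10, 11, -84) = 11
ac (White): max(9, -9) = 9
ad (White): max(-45, -93) = -45
g (Black): min(9, -45) = -45
ae (White): max(-14, -97) = -14
af (White): max(7, -24, 24) = 24
ag (White): max(11, 23) = 23
h (Black): min(-14, 24, 23) = -14
R (White): max(-45, -14) = -14
start (Black): min(-28, 11, -14) = -28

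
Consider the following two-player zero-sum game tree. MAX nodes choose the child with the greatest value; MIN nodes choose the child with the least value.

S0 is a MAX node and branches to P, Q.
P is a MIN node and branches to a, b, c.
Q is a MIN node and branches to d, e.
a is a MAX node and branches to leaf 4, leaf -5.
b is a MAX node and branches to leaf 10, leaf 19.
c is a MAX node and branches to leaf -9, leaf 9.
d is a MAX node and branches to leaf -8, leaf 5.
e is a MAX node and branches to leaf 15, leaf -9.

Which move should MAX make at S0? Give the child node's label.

Q

a (MAX): max(4, -5) = 4
b (MAX): max(10, 19) = 19
c (MAX): max(-9, 9) = 9
P (MIN): min(4, 19, 9) = 4
d (MAX): max(-8, 5) = 5
e (MAX): max(15, -9) = 15
Q (MIN): min(5, 15) = 5
S0 (MAX): max(4, 5) = 5
MAX at S0 wants the highest of {P=4, Q=5}, so chooses Q.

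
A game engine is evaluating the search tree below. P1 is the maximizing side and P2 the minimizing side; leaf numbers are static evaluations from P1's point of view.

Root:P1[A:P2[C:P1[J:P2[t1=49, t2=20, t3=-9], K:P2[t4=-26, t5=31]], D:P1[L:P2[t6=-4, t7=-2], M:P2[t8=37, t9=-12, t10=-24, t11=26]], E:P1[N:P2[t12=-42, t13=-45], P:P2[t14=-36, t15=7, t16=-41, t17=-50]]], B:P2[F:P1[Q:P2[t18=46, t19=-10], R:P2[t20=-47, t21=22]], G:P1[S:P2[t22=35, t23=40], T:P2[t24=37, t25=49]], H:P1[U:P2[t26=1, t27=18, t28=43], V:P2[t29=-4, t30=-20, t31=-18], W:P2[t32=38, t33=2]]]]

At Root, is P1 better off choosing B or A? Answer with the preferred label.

B

Q (P2): min(46, -10) = -10
R (P2): min(-47, 22) = -47
F (P1): max(-10, -47) = -10
S (P2): min(35, 40) = 35
T (P2): min(37, 49) = 37
G (P1): max(35, 37) = 37
U (P2): min(1, 18, 43) = 1
V (P2): min(-4, -20, -18) = -20
W (P2): min(38, 2) = 2
H (P1): max(1, -20, 2) = 2
B (P2): min(-10, 37, 2) = -10
J (P2): min(49, 20, -9) = -9
K (P2): min(-26, 31) = -26
C (P1): max(-9, -26) = -9
L (P2): min(-4, -2) = -4
M (P2): min(37, -12, -24, 26) = -24
D (P1): max(-4, -24) = -4
N (P2): min(-42, -45) = -45
P (P2): min(-36, 7, -41, -50) = -50
E (P1): max(-45, -50) = -45
A (P2): min(-9, -4, -45) = -45
P1 prefers the higher value; B=-10, A=-45. B is better since -10 > -45.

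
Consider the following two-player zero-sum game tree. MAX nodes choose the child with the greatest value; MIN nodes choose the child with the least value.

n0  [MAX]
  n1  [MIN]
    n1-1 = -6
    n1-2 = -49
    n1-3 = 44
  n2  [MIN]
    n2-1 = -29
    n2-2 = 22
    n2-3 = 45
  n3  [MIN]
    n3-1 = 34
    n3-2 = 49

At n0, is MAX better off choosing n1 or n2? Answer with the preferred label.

n2

n1 (MIN): min(-6, -49, 44) = -49
n2 (MIN): min(-29, 22, 45) = -29
MAX prefers the higher value; n1=-49, n2=-29. n2 is better since -29 > -49.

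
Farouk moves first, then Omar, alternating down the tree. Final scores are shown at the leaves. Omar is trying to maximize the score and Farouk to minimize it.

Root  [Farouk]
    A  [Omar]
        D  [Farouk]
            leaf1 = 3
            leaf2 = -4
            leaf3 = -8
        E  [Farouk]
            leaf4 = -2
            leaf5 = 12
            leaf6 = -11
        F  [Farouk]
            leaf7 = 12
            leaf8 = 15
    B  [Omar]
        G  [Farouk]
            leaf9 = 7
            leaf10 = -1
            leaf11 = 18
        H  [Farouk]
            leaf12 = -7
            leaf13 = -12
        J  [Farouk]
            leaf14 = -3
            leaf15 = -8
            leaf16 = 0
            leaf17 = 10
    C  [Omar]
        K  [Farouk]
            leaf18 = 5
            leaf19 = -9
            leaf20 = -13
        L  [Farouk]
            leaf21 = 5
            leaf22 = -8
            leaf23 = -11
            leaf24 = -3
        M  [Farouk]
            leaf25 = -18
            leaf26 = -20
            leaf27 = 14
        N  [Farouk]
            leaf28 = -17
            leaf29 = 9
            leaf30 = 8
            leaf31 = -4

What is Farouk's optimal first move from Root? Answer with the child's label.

C

D (Farouk): min(3, -4, -8) = -8
E (Farouk): min(-2, 12, -11) = -11
F (Farouk): min(12, 15) = 12
A (Omar): max(-8, -11, 12) = 12
G (Farouk): min(7, -1, 18) = -1
H (Farouk): min(-7, -12) = -12
J (Farouk): min(-3, -8, 0, 10) = -8
B (Omar): max(-1, -12, -8) = -1
K (Farouk): min(5, -9, -13) = -13
L (Farouk): min(5, -8, -11, -3) = -11
M (Farouk): min(-18, -20, 14) = -20
N (Farouk): min(-17, 9, 8, -4) = -17
C (Omar): max(-13, -11, -20, -17) = -11
Root (Farouk): min(12, -1, -11) = -11
Farouk at Root wants the lowest of {A=12, B=-1, C=-11}, so chooses C.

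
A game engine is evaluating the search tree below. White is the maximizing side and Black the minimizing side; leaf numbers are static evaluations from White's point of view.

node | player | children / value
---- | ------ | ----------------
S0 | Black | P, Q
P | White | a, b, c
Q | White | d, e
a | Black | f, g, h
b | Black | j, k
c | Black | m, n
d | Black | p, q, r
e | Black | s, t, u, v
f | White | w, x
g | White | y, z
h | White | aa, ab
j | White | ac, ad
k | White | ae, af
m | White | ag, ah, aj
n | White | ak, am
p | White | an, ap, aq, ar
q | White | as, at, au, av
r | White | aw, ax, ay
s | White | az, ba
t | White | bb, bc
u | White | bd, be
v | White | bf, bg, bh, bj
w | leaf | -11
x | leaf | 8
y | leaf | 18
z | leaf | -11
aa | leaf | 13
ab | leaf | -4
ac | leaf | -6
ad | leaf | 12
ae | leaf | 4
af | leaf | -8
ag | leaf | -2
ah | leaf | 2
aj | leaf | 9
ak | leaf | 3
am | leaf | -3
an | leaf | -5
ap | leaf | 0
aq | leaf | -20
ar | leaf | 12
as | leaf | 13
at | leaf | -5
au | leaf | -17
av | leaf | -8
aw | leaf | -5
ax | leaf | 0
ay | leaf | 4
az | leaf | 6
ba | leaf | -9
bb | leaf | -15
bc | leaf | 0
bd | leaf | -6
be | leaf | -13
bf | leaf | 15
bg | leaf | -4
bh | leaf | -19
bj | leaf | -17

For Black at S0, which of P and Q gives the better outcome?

Q

f (White): max(-11, 8) = 8
g (White): max(18, -11) = 18
h (White): max(13, -4) = 13
a (Black): min(8, 18, 13) = 8
j (White): max(-6, 12) = 12
k (White): max(4, -8) = 4
b (Black): min(12, 4) = 4
m (White): max(-2, 2, 9) = 9
n (White): max(3, -3) = 3
c (Black): min(9, 3) = 3
P (White): max(8, 4, 3) = 8
p (White): max(-5, 0, -20, 12) = 12
q (White): max(13, -5, -17, -8) = 13
r (White): max(-5, 0, 4) = 4
d (Black): min(12, 13, 4) = 4
s (White): max(6, -9) = 6
t (White): max(-15, 0) = 0
u (White): max(-6, -13) = -6
v (White): max(15, -4, -19, -17) = 15
e (Black): min(6, 0, -6, 15) = -6
Q (White): max(4, -6) = 4
Black prefers the lower value; P=8, Q=4. Q is better since 4 < 8.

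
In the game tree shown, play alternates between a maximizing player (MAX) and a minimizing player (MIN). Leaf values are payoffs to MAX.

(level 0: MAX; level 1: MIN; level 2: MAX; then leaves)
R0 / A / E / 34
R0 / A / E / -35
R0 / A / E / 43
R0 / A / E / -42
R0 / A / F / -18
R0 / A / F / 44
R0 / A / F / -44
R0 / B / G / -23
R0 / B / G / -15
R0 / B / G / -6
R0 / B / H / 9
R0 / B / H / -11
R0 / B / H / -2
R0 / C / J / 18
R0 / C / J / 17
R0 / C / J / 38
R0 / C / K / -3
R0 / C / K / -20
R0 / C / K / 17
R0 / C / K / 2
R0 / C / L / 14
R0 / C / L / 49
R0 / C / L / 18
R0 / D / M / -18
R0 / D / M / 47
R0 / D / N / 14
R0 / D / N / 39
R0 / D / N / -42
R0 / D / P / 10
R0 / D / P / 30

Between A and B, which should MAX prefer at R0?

E (MAX): max(34, -35, 43, -42) = 43
F (MAX): max(-18, 44, -44) = 44
A (MIN): min(43, 44) = 43
G (MAX): max(-23, -15, -6) = -6
H (MAX): max(9, -11, -2) = 9
B (MIN): min(-6, 9) = -6
MAX prefers the higher value; A=43, B=-6. A is better since 43 > -6.

A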